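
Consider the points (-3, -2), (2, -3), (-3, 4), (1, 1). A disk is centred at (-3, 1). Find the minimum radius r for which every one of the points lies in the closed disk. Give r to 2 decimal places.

6.40

The required radius is the distance from (-3, 1) to the farthest point.
Squared distances: 9, 41, 9, 16.
Maximum is 41, attained at (2, -3).
r = √41 ≈ 6.40.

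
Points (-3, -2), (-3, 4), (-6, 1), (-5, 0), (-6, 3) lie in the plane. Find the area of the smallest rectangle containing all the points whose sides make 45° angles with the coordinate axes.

24

In coordinates u = x + y, v = x − y the rectangle is axis-aligned; the map (x,y)→(u,v) scales areas by 2.
u-values: -5, 1, -5, -5, -3; range = 1 − (-5) = 6.
v-values: -1, -7, -7, -5, -9; range = -1 − (-9) = 8.
Area = (6 × 8) / 2 = 24.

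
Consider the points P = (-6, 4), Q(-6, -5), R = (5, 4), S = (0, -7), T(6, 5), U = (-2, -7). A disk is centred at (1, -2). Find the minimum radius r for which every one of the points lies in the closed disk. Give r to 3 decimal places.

9.220

The required radius is the distance from (1, -2) to the farthest point.
Squared distances: 85, 58, 52, 26, 74, 34.
Maximum is 85, attained at P.
r = √85 ≈ 9.220.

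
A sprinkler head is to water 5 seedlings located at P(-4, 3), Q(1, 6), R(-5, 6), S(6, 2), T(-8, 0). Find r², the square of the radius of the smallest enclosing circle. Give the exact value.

By Welzl's lemma the MEC is supported by two points (diametrically opposite) or three points (on a circumcircle).
The farthest pair is S–T with squared distance 200. The circle on this segment as diameter has centre (-1, 1) and r² = 200/4 = 50.
Check P: distance² to centre = 13 ≤ 50, so it lies inside.
All remaining points lie in this disk, and no smaller disk contains both endpoints, so this is the minimum enclosing circle.

50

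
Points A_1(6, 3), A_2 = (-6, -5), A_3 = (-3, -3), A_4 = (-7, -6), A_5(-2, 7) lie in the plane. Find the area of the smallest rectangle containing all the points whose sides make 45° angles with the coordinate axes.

In coordinates u = x + y, v = x − y the rectangle is axis-aligned; the map (x,y)→(u,v) scales areas by 2.
u-values: 9, -11, -6, -13, 5; range = 9 − (-13) = 22.
v-values: 3, -1, 0, -1, -9; range = 3 − (-9) = 12.
Area = (22 × 12) / 2 = 132.

132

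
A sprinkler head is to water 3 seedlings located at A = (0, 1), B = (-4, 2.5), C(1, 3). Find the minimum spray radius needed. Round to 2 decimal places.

2.51

Side lengths²: AB² = 18.25, AC² = 5, BC² = 25.25.
Since BC² = 25.25 ≥ 18.25 + 5 = 23.25, the angle opposite BC is not acute, so the smallest enclosing circle has BC as diameter.
Centre = midpoint of BC = (-1.5, 2.75), r² = 25.25/4 = 6.3125.
r = √(6.3125) ≈ 2.51.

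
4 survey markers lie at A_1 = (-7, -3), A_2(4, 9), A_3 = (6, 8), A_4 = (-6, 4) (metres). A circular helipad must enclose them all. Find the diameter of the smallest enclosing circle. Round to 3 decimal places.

17.029

The farthest pair is A_1–A_3 with squared distance 290. The circle on this segment as diameter has centre (-0.5, 2.5) and r² = 290/4 = 72.5.
Check A_2: distance² to centre = 62.5 ≤ 72.5, so it lies inside.
All remaining points lie in this disk, and no smaller disk contains both endpoints, so this is the minimum enclosing circle.
Diameter = 2r = 2√(72.5) ≈ 17.029.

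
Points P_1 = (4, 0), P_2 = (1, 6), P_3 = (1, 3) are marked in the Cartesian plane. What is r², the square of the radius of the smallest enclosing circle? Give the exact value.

11.25

Side lengths²: P_1P_2² = 45, P_1P_3² = 18, P_2P_3² = 9.
Since P_1P_2² = 45 ≥ 18 + 9 = 27, the angle opposite P_1P_2 is not acute, so the smallest enclosing circle has P_1P_2 as diameter.
Centre = midpoint of P_1P_2 = (2.5, 3), r² = 45/4 = 11.25.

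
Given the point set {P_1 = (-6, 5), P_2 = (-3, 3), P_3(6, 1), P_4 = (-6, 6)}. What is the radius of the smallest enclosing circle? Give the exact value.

6.5

A smallest enclosing disk is always determined by at most three of the input points on its boundary.
The farthest pair is P_3–P_4 with squared distance 169. The circle on this segment as diameter has centre (0, 3.5) and r² = 169/4 = 42.25.
Check P_1: distance² to centre = 38.25 ≤ 42.25, so it lies inside.
All remaining points lie in this disk, and no smaller disk contains both endpoints, so this is the minimum enclosing circle.
r = √(42.25) = 6.5.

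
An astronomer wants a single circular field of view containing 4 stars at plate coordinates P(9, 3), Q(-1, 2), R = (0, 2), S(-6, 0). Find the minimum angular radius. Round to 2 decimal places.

7.65

The minimum enclosing circle of a finite set is fixed by two of the points (as a diameter) or three (as a circumcircle).
The farthest pair is P–S with squared distance 234. The circle on this segment as diameter has centre (1.5, 1.5) and r² = 234/4 = 58.5.
Check Q: distance² to centre = 6.5 ≤ 58.5, so it lies inside.
All remaining points lie in this disk, and no smaller disk contains both endpoints, so this is the minimum enclosing circle.
r = √(58.5) ≈ 7.65.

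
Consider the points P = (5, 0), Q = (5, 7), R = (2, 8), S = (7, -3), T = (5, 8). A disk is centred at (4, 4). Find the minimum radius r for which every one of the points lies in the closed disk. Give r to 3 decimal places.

The required radius is the distance from (4, 4) to the farthest point.
Squared distances: 17, 10, 20, 58, 17.
Maximum is 58, attained at S.
r = √58 ≈ 7.616.

7.616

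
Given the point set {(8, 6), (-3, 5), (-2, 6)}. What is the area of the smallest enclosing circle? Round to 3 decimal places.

Call the three points A, B, C in the order given.
Side lengths²: AB² = 122, AC² = 100, BC² = 2.
Since AB² = 122 ≥ 100 + 2 = 102, the angle opposite AB is not acute, so the smallest enclosing circle has AB as diameter.
Centre = midpoint of AB = (2.5, 5.5), r² = 122/4 = 30.5.
Area = π·r² = π·30.5 ≈ 95.819.

95.819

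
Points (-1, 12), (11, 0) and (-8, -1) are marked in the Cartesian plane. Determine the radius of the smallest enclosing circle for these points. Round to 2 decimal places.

9.93

Call the three points A, B, C in the order given.
Side lengths²: AB² = 288, AC² = 218, BC² = 362.
Since BC² = 362 < 288 + 218 = 506, the triangle is acute, so the smallest enclosing circle is the circumcircle.
Circumcentre = (1.35, 2.35), r² = 98.645.
r = √(98.645) ≈ 9.93.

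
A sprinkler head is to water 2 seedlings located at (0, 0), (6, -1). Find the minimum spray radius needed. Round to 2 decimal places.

The smallest circle enclosing two points has them as diameter endpoints.
Centre = midpoint = (3, -0.5); r² = |(0, 0)−(6, -1)|²/4 = 37/4 = 9.25.
r = √(9.25) ≈ 3.04.

3.04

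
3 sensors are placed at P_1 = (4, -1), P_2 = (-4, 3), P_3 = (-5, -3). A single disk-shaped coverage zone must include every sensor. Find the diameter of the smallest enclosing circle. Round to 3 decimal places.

9.646

Side lengths²: P_1P_2² = 80, P_1P_3² = 85, P_2P_3² = 37.
Since P_1P_3² = 85 < 80 + 37 = 117, the triangle is acute, so the smallest enclosing circle is the circumcircle.
Circumcentre = (-21/26, -8/13), r² = 15725/676.
Diameter = 2r = 2√(15725/676) ≈ 9.646.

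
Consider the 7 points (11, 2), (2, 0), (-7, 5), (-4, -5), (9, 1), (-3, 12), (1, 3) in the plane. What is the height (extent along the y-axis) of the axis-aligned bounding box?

max y = 12, min y = -5, so height = 17.

17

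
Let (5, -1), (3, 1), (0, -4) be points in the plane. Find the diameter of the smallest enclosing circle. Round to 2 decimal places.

Call the three points A, B, C in the order given.
Side lengths²: AB² = 8, AC² = 34, BC² = 34.
Since BC² = 34 < 34 + 8 = 42, the triangle is acute, so the smallest enclosing circle is the circumcircle.
Circumcentre = (2.125, -1.875), r² = 9.03125.
Diameter = 2r = 2√(9.03125) ≈ 6.01.

6.01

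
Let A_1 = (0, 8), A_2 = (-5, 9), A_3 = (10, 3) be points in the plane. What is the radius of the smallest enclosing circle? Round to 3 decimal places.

Side lengths²: A_1A_2² = 26, A_1A_3² = 125, A_2A_3² = 261.
Since A_2A_3² = 261 ≥ 125 + 26 = 151, the angle opposite A_2A_3 is not acute, so the smallest enclosing circle has A_2A_3 as diameter.
Centre = midpoint of A_2A_3 = (2.5, 6), r² = 261/4 = 65.25.
r = √(65.25) ≈ 8.078.

8.078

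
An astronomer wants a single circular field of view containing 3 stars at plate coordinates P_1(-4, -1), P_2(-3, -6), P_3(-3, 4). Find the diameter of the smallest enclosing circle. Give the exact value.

Side lengths²: P_1P_2² = 26, P_1P_3² = 26, P_2P_3² = 100.
Since P_2P_3² = 100 ≥ 26 + 26 = 52, the angle opposite P_2P_3 is not acute, so the smallest enclosing circle has P_2P_3 as diameter.
Centre = midpoint of P_2P_3 = (-3, -1), r² = 100/4 = 25.
Diameter = 2r = 2√25 = 10.

10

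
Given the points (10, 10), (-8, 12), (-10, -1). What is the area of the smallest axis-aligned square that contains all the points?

400

The bounding box has width 20 and height 13.
An axis-aligned square enclosing the set must have side ≥ max(width, height).
So the minimum side is max(20, 13) = 20.
Area = 20² = 400.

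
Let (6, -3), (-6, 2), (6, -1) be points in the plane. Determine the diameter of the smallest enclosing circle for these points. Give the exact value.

Call the three points A, B, C in the order given.
Side lengths²: AB² = 169, AC² = 4, BC² = 153.
Since AB² = 169 ≥ 153 + 4 = 157, the angle opposite AB is not acute, so the smallest enclosing circle has AB as diameter.
Centre = midpoint of AB = (0, -0.5), r² = 169/4 = 42.25.
Diameter = 2r = 2√(42.25) = 13.

13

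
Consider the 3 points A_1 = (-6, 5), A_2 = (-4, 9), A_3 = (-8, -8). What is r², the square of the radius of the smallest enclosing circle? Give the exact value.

Side lengths²: A_1A_2² = 20, A_1A_3² = 173, A_2A_3² = 305.
Since A_2A_3² = 305 ≥ 173 + 20 = 193, the angle opposite A_2A_3 is not acute, so the smallest enclosing circle has A_2A_3 as diameter.
Centre = midpoint of A_2A_3 = (-6, 0.5), r² = 305/4 = 76.25.

76.25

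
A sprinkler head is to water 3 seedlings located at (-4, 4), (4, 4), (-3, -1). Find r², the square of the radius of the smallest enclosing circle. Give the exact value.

Call the three points A, B, C in the order given.
Side lengths²: AB² = 64, AC² = 26, BC² = 74.
Since BC² = 74 < 64 + 26 = 90, the triangle is acute, so the smallest enclosing circle is the circumcircle.
Circumcentre = (0, 2.2), r² = 19.24.

19.24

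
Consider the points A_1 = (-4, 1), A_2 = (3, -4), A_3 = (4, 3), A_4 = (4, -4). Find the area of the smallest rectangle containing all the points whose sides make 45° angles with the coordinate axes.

In coordinates u = x + y, v = x − y the rectangle is axis-aligned; the map (x,y)→(u,v) scales areas by 2.
u-values: -3, -1, 7, 0; range = 7 − (-3) = 10.
v-values: -5, 7, 1, 8; range = 8 − (-5) = 13.
Area = (10 × 13) / 2 = 65.

65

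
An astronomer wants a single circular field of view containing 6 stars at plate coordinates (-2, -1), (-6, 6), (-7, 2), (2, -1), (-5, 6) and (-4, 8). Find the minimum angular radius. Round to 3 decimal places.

The minimum enclosing circle is determined by three boundary points: (-7, 2), (2, -1), (-4, 8).
Their circumcentre is (-23/14, 43/14) with r² = 2925/98.
The farthest remaining point (-6, 6) is at distance² 2701/98 ≤ 2925/98.
r = √(2925/98) ≈ 5.463.

5.463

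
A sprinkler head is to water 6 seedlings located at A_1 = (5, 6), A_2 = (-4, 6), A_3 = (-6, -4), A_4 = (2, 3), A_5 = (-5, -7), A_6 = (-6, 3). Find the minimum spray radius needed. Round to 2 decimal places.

8.20

The farthest pair is A_1–A_5 with squared distance 269. The circle on this segment as diameter has centre (0, -0.5) and r² = 269/4 = 67.25.
Check A_2: distance² to centre = 58.25 ≤ 67.25, so it lies inside.
All remaining points lie in this disk, and no smaller disk contains both endpoints, so this is the minimum enclosing circle.
r = √(67.25) ≈ 8.20.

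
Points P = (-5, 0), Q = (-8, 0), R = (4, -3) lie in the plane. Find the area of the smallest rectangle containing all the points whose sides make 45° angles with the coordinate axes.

In coordinates u = x + y, v = x − y the rectangle is axis-aligned; the map (x,y)→(u,v) scales areas by 2.
u-values: -5, -8, 1; range = 1 − (-8) = 9.
v-values: -5, -8, 7; range = 7 − (-8) = 15.
Area = (9 × 15) / 2 = 67.5.

67.5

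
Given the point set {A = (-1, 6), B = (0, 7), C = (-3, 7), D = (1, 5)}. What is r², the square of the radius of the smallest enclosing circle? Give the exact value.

The minimum enclosing circle of a finite set is fixed by two of the points (as a diameter) or three (as a circumcircle).
The farthest pair is C–D with squared distance 20. The circle on this segment as diameter has centre (-1, 6) and r² = 20/4 = 5.
Check A: distance² to centre = 0 ≤ 5, so it lies inside.
All remaining points lie in this disk, and no smaller disk contains both endpoints, so this is the minimum enclosing circle.

5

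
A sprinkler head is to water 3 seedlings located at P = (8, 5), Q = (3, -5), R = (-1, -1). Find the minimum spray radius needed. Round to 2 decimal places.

5.70

Side lengths²: PQ² = 125, PR² = 117, QR² = 32.
Since PQ² = 125 < 117 + 32 = 149, the triangle is acute, so the smallest enclosing circle is the circumcircle.
Circumcentre = (4.5, 0.5), r² = 32.5.
r = √(32.5) ≈ 5.70.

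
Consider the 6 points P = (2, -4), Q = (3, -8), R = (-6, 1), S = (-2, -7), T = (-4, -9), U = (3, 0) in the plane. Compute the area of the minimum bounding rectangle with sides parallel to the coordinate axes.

90

x ranges over [-6, 3], width 9.
y ranges over [-9, 1], height 10.
Area = 9 × 10 = 90.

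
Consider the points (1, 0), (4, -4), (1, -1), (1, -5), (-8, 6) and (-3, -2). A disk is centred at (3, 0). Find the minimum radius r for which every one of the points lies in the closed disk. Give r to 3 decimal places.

The required radius is the distance from (3, 0) to the farthest point.
Squared distances: 4, 17, 5, 29, 157, 40.
Maximum is 157, attained at (-8, 6).
r = √157 ≈ 12.530.

12.530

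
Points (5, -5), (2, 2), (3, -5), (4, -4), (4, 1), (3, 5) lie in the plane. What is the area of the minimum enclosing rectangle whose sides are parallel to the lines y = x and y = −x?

In coordinates u = x + y, v = x − y the rectangle is axis-aligned; the map (x,y)→(u,v) scales areas by 2.
u-values: 0, 4, -2, 0, 5, 8; range = 8 − (-2) = 10.
v-values: 10, 0, 8, 8, 3, -2; range = 10 − (-2) = 12.
Area = (10 × 12) / 2 = 60.

60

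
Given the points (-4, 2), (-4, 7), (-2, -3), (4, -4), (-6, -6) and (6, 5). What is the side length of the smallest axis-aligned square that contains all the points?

13

The bounding box has width 12 and height 13.
An axis-aligned square enclosing the set must have side ≥ max(width, height).
So the minimum side is max(12, 13) = 13.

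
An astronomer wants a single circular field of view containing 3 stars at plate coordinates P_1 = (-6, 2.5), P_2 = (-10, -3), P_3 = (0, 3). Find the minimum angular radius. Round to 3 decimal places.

5.831

Side lengths²: P_1P_2² = 46.25, P_1P_3² = 36.25, P_2P_3² = 136.
Since P_2P_3² = 136 ≥ 46.25 + 36.25 = 82.5, the angle opposite P_2P_3 is not acute, so the smallest enclosing circle has P_2P_3 as diameter.
Centre = midpoint of P_2P_3 = (-5, 0), r² = 136/4 = 34.
r = √34 ≈ 5.831.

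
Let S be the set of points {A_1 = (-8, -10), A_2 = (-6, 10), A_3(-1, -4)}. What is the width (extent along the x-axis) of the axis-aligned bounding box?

max x = -1, min x = -8, so width = 7.

7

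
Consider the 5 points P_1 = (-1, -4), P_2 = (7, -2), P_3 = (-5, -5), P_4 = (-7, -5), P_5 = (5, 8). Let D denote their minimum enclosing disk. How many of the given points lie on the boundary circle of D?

2

The minimum enclosing circle of a finite set is fixed by two of the points (as a diameter) or three (as a circumcircle).
The farthest pair is P_4–P_5 with squared distance 313. The circle on this segment as diameter has centre (-1, 1.5) and r² = 313/4 = 78.25.
Check P_1: distance² to centre = 30.25 ≤ 78.25, so it lies inside.
All remaining points lie in this disk, and no smaller disk contains both endpoints, so this is the minimum enclosing circle.
The points at distance exactly r from the centre are P_4, P_5 — 2 points.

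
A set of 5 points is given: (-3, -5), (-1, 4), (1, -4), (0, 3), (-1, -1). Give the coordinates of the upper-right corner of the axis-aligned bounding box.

x-range [-3, 1], y-range [-5, 4].
The upper-right corner is (1, 4).

(1, 4)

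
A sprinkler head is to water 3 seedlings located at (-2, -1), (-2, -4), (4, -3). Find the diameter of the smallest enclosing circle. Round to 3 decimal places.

Call the three points A, B, C in the order given.
Side lengths²: AB² = 9, AC² = 40, BC² = 37.
Since AC² = 40 < 37 + 9 = 46, the triangle is acute, so the smallest enclosing circle is the circumcircle.
Circumcentre = (5/6, -2.5), r² = 185/18.
Diameter = 2r = 2√(185/18) ≈ 6.412.

6.412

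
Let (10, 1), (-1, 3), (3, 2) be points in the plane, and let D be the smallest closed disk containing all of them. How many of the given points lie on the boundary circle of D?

Call the three points A, B, C in the order given.
Side lengths²: AB² = 125, AC² = 50, BC² = 17.
Since AB² = 125 ≥ 50 + 17 = 67, the angle opposite AB is not acute, so the smallest enclosing circle has AB as diameter.
Centre = midpoint of AB = (4.5, 2), r² = 125/4 = 31.25.
The points at distance exactly r from the centre are (10, 1), (-1, 3) — 2 points.

2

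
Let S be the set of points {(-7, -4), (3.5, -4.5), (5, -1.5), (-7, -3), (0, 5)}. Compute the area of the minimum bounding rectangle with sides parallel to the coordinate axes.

x ranges over [-7, 5], width 12.
y ranges over [-4.5, 5], height 9.5.
Area = 12 × 9.5 = 114.

114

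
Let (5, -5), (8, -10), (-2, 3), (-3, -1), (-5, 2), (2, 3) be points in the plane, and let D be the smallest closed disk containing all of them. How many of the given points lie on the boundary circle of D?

2

By Welzl's lemma the MEC is supported by two points (diametrically opposite) or three points (on a circumcircle).
The farthest pair is (8, -10)–(-5, 2) with squared distance 313. The circle on this segment as diameter has centre (1.5, -4) and r² = 313/4 = 78.25.
Check (5, -5): distance² to centre = 13.25 ≤ 78.25, so it lies inside.
All remaining points lie in this disk, and no smaller disk contains both endpoints, so this is the minimum enclosing circle.
The points at distance exactly r from the centre are (8, -10), (-5, 2) — 2 points.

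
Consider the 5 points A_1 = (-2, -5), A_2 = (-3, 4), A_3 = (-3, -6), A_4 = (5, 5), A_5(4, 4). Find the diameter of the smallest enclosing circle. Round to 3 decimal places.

By Welzl's lemma the MEC is supported by two points (diametrically opposite) or three points (on a circumcircle).
The farthest pair is A_3–A_4 with squared distance 185. The circle on this segment as diameter has centre (1, -0.5) and r² = 185/4 = 46.25.
Check A_1: distance² to centre = 29.25 ≤ 46.25, so it lies inside.
All remaining points lie in this disk, and no smaller disk contains both endpoints, so this is the minimum enclosing circle.
Diameter = 2r = 2√(46.25) ≈ 13.601.

13.601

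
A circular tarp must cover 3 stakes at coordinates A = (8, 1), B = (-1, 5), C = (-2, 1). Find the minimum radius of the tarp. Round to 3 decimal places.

5.076

Side lengths²: AB² = 97, AC² = 100, BC² = 17.
Since AC² = 100 < 97 + 17 = 114, the triangle is acute, so the smallest enclosing circle is the circumcircle.
Circumcentre = (3, 1.875), r² = 25.765625.
r = √(25.765625) ≈ 5.076.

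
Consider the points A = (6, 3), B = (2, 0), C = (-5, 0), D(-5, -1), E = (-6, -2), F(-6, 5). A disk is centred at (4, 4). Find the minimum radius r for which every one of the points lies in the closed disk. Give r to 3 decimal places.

11.662

The required radius is the distance from (4, 4) to the farthest point.
Squared distances: 5, 20, 97, 106, 136, 101.
Maximum is 136, attained at E.
r = √136 ≈ 11.662.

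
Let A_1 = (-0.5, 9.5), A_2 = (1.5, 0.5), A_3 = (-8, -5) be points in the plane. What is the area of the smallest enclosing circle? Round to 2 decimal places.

209.31

Side lengths²: A_1A_2² = 85, A_1A_3² = 266.5, A_2A_3² = 120.5.
Since A_1A_3² = 266.5 ≥ 120.5 + 85 = 205.5, the angle opposite A_1A_3 is not acute, so the smallest enclosing circle has A_1A_3 as diameter.
Centre = midpoint of A_1A_3 = (-4.25, 2.25), r² = 266.5/4 = 66.625.
Area = π·r² = π·66.625 ≈ 209.31.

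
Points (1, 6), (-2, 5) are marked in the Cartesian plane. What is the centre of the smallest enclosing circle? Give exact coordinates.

(-0.5, 5.5)

The smallest circle enclosing two points has them as diameter endpoints.
Centre = midpoint = (-0.5, 5.5); r² = |(1, 6)−(-2, 5)|²/4 = 10/4 = 2.5.
Centre = (-0.5, 5.5).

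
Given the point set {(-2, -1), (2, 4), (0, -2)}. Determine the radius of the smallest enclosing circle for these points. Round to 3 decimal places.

3.234

Call the three points A, B, C in the order given.
Side lengths²: AB² = 41, AC² = 5, BC² = 40.
Since AB² = 41 < 40 + 5 = 45, the triangle is acute, so the smallest enclosing circle is the circumcircle.
Circumcentre = (5/14, 17/14), r² = 1025/98.
r = √(1025/98) ≈ 3.234.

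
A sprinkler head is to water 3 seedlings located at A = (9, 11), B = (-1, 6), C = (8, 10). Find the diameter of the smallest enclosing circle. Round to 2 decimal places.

11.18

Side lengths²: AB² = 125, AC² = 2, BC² = 97.
Since AB² = 125 ≥ 97 + 2 = 99, the angle opposite AB is not acute, so the smallest enclosing circle has AB as diameter.
Centre = midpoint of AB = (4, 8.5), r² = 125/4 = 31.25.
Diameter = 2r = 2√(31.25) ≈ 11.18.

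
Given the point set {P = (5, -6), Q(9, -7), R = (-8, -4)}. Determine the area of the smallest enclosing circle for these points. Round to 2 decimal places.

234.05

Side lengths²: PQ² = 17, PR² = 173, QR² = 298.
Since QR² = 298 ≥ 173 + 17 = 190, the angle opposite QR is not acute, so the smallest enclosing circle has QR as diameter.
Centre = midpoint of QR = (0.5, -5.5), r² = 298/4 = 74.5.
Area = π·r² = π·74.5 ≈ 234.05.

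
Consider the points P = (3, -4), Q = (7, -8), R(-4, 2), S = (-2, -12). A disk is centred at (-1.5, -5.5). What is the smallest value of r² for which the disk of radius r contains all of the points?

78.5

The required radius is the distance from (-1.5, -5.5) to the farthest point.
Squared distances: 22.5, 78.5, 62.5, 42.5.
Maximum is 78.5, attained at Q.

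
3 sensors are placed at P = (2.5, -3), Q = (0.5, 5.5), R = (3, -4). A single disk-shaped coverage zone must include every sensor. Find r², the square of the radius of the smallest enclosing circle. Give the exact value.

24.125

Side lengths²: PQ² = 76.25, PR² = 1.25, QR² = 96.5.
Since QR² = 96.5 ≥ 76.25 + 1.25 = 77.5, the angle opposite QR is not acute, so the smallest enclosing circle has QR as diameter.
Centre = midpoint of QR = (1.75, 0.75), r² = 96.5/4 = 24.125.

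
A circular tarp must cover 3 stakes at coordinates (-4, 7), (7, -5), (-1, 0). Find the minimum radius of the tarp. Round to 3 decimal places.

Call the three points A, B, C in the order given.
Side lengths²: AB² = 265, AC² = 58, BC² = 89.
Since AB² = 265 ≥ 89 + 58 = 147, the angle opposite AB is not acute, so the smallest enclosing circle has AB as diameter.
Centre = midpoint of AB = (1.5, 1), r² = 265/4 = 66.25.
r = √(66.25) ≈ 8.139.

8.139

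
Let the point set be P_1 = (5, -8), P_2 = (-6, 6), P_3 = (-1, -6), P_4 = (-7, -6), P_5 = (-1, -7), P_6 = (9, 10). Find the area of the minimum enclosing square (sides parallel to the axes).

324

The bounding box has width 16 and height 18.
An axis-aligned square enclosing the set must have side ≥ max(width, height).
So the minimum side is max(16, 18) = 18.
Area = 18² = 324.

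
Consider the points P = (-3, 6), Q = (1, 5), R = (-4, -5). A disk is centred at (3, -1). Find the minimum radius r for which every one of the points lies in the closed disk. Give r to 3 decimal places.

The required radius is the distance from (3, -1) to the farthest point.
Squared distances: 85, 40, 65.
Maximum is 85, attained at P.
r = √85 ≈ 9.220.

9.220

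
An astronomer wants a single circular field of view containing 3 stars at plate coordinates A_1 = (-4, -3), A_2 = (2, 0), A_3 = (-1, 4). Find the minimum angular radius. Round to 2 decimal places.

Side lengths²: A_1A_2² = 45, A_1A_3² = 58, A_2A_3² = 25.
Since A_1A_3² = 58 < 45 + 25 = 70, the triangle is acute, so the smallest enclosing circle is the circumcircle.
Circumcentre = (-41/22, 5/22), r² = 3625/242.
r = √(3625/242) ≈ 3.87.

3.87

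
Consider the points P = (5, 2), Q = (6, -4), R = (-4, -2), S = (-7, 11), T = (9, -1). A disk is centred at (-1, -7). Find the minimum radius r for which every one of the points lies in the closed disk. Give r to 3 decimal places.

The required radius is the distance from (-1, -7) to the farthest point.
Squared distances: 117, 58, 34, 360, 136.
Maximum is 360, attained at S.
r = √360 ≈ 18.974.

18.974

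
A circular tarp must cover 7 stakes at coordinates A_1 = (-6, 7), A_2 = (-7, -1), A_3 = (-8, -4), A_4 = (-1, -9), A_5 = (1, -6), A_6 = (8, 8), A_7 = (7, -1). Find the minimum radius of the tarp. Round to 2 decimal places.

10.09

By Welzl's lemma the MEC is supported by two points (diametrically opposite) or three points (on a circumcircle).
The minimum enclosing circle is determined by three boundary points: A_3, A_4, A_6.
Their circumcentre is (33/41, 38/41) with r² = 171125/1681.
The farthest remaining point A_1 is at distance² 139842/1681 ≤ 171125/1681.
r = √(171125/1681) ≈ 10.09.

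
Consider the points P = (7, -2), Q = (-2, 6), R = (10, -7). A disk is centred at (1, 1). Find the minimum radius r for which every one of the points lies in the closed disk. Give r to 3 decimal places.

12.042

The required radius is the distance from (1, 1) to the farthest point.
Squared distances: 45, 34, 145.
Maximum is 145, attained at R.
r = √145 ≈ 12.042.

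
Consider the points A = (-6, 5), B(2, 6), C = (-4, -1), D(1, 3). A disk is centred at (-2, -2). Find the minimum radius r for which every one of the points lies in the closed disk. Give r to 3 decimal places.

The required radius is the distance from (-2, -2) to the farthest point.
Squared distances: 65, 80, 5, 34.
Maximum is 80, attained at B.
r = √80 ≈ 8.944.

8.944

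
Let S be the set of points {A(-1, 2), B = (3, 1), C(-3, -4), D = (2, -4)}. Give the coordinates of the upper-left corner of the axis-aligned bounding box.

(-3, 2)

x-range [-3, 3], y-range [-4, 2].
The upper-left corner is (-3, 2).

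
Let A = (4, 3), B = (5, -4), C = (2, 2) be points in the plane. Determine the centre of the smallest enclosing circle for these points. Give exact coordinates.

(4.5, -0.5)

Side lengths²: AB² = 50, AC² = 5, BC² = 45.
Since AB² = 50 ≥ 45 + 5 = 50, the angle opposite AB is not acute, so the smallest enclosing circle has AB as diameter.
Centre = midpoint of AB = (4.5, -0.5), r² = 50/4 = 12.5.
Centre = (4.5, -0.5).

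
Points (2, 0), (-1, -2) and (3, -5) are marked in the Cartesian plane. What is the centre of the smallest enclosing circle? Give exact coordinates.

(55/34, -91/34)

Call the three points A, B, C in the order given.
Side lengths²: AB² = 13, AC² = 26, BC² = 25.
Since AC² = 26 < 25 + 13 = 38, the triangle is acute, so the smallest enclosing circle is the circumcircle.
Circumcentre = (55/34, -91/34), r² = 4225/578.
Centre = (55/34, -91/34).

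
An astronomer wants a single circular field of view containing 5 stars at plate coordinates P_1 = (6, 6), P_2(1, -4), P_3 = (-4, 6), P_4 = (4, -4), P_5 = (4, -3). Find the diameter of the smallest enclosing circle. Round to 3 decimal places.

The minimum enclosing circle is determined by three boundary points: P_1, P_3, P_4.
Their circumcentre is (1, 1.8) with r² = 42.64.
The farthest remaining point P_2 is at distance² 33.64 ≤ 42.64.
Diameter = 2r = 2√(42.64) ≈ 13.060.

13.060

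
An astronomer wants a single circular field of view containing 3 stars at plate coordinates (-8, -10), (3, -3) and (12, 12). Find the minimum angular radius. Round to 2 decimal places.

14.87

Call the three points A, B, C in the order given.
Side lengths²: AB² = 170, AC² = 884, BC² = 306.
Since AC² = 884 ≥ 306 + 170 = 476, the angle opposite AC is not acute, so the smallest enclosing circle has AC as diameter.
Centre = midpoint of AC = (2, 1), r² = 884/4 = 221.
r = √221 ≈ 14.87.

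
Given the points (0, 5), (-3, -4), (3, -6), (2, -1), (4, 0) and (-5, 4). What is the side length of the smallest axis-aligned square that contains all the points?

The bounding box has width 9 and height 11.
An axis-aligned square enclosing the set must have side ≥ max(width, height).
So the minimum side is max(9, 11) = 11.

11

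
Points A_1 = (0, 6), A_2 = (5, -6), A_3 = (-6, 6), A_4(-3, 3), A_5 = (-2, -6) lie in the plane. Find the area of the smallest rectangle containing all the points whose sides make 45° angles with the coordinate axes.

In coordinates u = x + y, v = x − y the rectangle is axis-aligned; the map (x,y)→(u,v) scales areas by 2.
u-values: 6, -1, 0, 0, -8; range = 6 − (-8) = 14.
v-values: -6, 11, -12, -6, 4; range = 11 − (-12) = 23.
Area = (14 × 23) / 2 = 161.

161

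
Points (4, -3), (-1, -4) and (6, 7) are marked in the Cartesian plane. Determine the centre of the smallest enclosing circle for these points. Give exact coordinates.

Call the three points A, B, C in the order given.
Side lengths²: AB² = 26, AC² = 104, BC² = 170.
Since BC² = 170 ≥ 104 + 26 = 130, the angle opposite BC is not acute, so the smallest enclosing circle has BC as diameter.
Centre = midpoint of BC = (2.5, 1.5), r² = 170/4 = 42.5.
Centre = (2.5, 1.5).

(2.5, 1.5)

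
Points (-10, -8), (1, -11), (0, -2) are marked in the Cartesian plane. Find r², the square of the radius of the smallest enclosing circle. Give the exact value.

Call the three points A, B, C in the order given.
Side lengths²: AB² = 130, AC² = 136, BC² = 82.
Since AC² = 136 < 130 + 82 = 212, the triangle is acute, so the smallest enclosing circle is the circumcircle.
Circumcentre = (-3.8125, -335/48), r² = 45305/1152.

45305/1152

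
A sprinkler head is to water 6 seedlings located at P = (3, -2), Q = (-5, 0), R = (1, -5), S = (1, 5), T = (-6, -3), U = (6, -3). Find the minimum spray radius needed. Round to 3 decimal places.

6.268

By Welzl's lemma the MEC is supported by two points (diametrically opposite) or three points (on a circumcircle).
The minimum enclosing circle is determined by three boundary points: S, T, U.
Their circumcentre is (0, -1.1875) with r² = 39.28515625.
The farthest remaining point Q is at distance² 26.41015625 ≤ 39.28515625.
r = √(39.28515625) ≈ 6.268.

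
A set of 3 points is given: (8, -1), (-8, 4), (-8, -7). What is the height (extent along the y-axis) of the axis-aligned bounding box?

11

max y = 4, min y = -7, so height = 11.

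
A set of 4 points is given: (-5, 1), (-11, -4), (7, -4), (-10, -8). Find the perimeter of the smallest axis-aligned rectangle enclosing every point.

Width = max x − min x = 7 − (-11) = 18.
Height = max y − min y = 1 − (-8) = 9.
Perimeter = 2(18 + 9) = 54.

54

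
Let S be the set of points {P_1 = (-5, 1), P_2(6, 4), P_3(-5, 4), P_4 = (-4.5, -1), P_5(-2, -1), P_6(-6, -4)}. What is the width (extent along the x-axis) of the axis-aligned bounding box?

max x = 6, min x = -6, so width = 12.

12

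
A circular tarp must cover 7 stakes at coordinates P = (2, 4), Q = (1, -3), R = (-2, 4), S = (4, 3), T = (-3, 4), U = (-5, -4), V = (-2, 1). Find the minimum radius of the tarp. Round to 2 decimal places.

5.70

The minimum enclosing circle of a finite set is fixed by two of the points (as a diameter) or three (as a circumcircle).
The farthest pair is S–U with squared distance 130. The circle on this segment as diameter has centre (-0.5, -0.5) and r² = 130/4 = 32.5.
Check P: distance² to centre = 26.5 ≤ 32.5, so it lies inside.
All remaining points lie in this disk, and no smaller disk contains both endpoints, so this is the minimum enclosing circle.
r = √(32.5) ≈ 5.70.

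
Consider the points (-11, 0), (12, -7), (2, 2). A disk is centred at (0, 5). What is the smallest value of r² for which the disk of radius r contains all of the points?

The required radius is the distance from (0, 5) to the farthest point.
Squared distances: 146, 288, 13.
Maximum is 288, attained at (12, -7).

288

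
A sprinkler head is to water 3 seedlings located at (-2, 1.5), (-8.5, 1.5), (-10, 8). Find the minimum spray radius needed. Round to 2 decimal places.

Call the three points A, B, C in the order given.
Side lengths²: AB² = 42.25, AC² = 106.25, BC² = 44.5.
Since AC² = 106.25 ≥ 44.5 + 42.25 = 86.75, the angle opposite AC is not acute, so the smallest enclosing circle has AC as diameter.
Centre = midpoint of AC = (-6, 4.75), r² = 106.25/4 = 26.5625.
r = √(26.5625) ≈ 5.15.

5.15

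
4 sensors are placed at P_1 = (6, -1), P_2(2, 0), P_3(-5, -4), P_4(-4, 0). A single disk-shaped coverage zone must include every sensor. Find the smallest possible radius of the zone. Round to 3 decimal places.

5.701

The minimum enclosing circle of a finite set is fixed by two of the points (as a diameter) or three (as a circumcircle).
The farthest pair is P_1–P_3 with squared distance 130. The circle on this segment as diameter has centre (0.5, -2.5) and r² = 130/4 = 32.5.
Check P_2: distance² to centre = 8.5 ≤ 32.5, so it lies inside.
All remaining points lie in this disk, and no smaller disk contains both endpoints, so this is the minimum enclosing circle.
r = √(32.5) ≈ 5.701.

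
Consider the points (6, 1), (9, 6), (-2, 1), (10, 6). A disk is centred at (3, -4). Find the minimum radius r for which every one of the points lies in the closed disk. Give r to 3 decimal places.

12.207

The required radius is the distance from (3, -4) to the farthest point.
Squared distances: 34, 136, 50, 149.
Maximum is 149, attained at (10, 6).
r = √149 ≈ 12.207.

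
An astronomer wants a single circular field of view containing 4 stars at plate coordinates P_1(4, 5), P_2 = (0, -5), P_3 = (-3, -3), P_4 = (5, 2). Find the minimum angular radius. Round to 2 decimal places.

The minimum enclosing circle is determined by three boundary points: P_1, P_2, P_3.
Their circumcentre is (51/38, 5/19) with r² = 42601/1444.
The farthest remaining point P_4 is at distance² 23677/1444 ≤ 42601/1444.
r = √(42601/1444) ≈ 5.43.

5.43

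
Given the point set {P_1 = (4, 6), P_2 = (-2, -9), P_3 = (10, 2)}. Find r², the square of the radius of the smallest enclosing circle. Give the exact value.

99905/1444

Side lengths²: P_1P_2² = 261, P_1P_3² = 52, P_2P_3² = 265.
Since P_2P_3² = 265 < 261 + 52 = 313, the triangle is acute, so the smallest enclosing circle is the circumcircle.
Circumcentre = (54/19, -85/38), r² = 99905/1444.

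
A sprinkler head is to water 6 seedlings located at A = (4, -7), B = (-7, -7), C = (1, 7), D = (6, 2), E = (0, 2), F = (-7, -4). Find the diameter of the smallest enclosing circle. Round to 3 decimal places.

16.491

The minimum enclosing circle of a finite set is fixed by two of the points (as a diameter) or three (as a circumcircle).
The minimum enclosing circle is determined by three boundary points: A, B, C.
Their circumcentre is (-1.5, -6/7) with r² = 13325/196.
The farthest remaining point D is at distance² 12625/196 ≤ 13325/196.
Diameter = 2r = 2√(13325/196) ≈ 16.491.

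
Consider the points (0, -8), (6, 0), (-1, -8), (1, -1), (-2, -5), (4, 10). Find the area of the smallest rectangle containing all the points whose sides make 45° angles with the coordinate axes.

161

In coordinates u = x + y, v = x − y the rectangle is axis-aligned; the map (x,y)→(u,v) scales areas by 2.
u-values: -8, 6, -9, 0, -7, 14; range = 14 − (-9) = 23.
v-values: 8, 6, 7, 2, 3, -6; range = 8 − (-6) = 14.
Area = (23 × 14) / 2 = 161.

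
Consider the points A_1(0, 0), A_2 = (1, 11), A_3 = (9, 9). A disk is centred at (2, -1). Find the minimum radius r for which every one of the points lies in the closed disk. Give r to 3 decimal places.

12.207

The required radius is the distance from (2, -1) to the farthest point.
Squared distances: 5, 145, 149.
Maximum is 149, attained at A_3.
r = √149 ≈ 12.207.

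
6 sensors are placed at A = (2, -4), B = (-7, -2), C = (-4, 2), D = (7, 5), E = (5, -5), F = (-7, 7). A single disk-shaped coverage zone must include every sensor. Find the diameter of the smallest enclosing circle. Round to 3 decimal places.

The minimum enclosing circle is determined by three boundary points: D, E, F.
Their circumcentre is (-2/3, 4/3) with r² = 650/9.
The farthest remaining point B is at distance² 461/9 ≤ 650/9.
Diameter = 2r = 2√(650/9) ≈ 16.997.

16.997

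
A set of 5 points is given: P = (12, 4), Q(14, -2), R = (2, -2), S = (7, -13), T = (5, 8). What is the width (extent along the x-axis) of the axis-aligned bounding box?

12

max x = 14, min x = 2, so width = 12.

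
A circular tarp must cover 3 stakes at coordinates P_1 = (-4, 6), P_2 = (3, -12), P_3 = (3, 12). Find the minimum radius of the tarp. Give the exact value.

Side lengths²: P_1P_2² = 373, P_1P_3² = 85, P_2P_3² = 576.
Since P_2P_3² = 576 ≥ 373 + 85 = 458, the angle opposite P_2P_3 is not acute, so the smallest enclosing circle has P_2P_3 as diameter.
Centre = midpoint of P_2P_3 = (3, 0), r² = 576/4 = 144.
r = √144 = 12.

12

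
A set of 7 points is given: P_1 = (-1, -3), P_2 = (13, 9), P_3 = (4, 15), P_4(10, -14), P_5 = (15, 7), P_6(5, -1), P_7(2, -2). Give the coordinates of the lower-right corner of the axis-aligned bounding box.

(15, -14)

x-range [-1, 15], y-range [-14, 15].
The lower-right corner is (15, -14).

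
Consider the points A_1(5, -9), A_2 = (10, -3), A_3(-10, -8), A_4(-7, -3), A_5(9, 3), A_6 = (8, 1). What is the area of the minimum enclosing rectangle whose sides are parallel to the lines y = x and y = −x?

270

In coordinates u = x + y, v = x − y the rectangle is axis-aligned; the map (x,y)→(u,v) scales areas by 2.
u-values: -4, 7, -18, -10, 12, 9; range = 12 − (-18) = 30.
v-values: 14, 13, -2, -4, 6, 7; range = 14 − (-4) = 18.
Area = (30 × 18) / 2 = 270.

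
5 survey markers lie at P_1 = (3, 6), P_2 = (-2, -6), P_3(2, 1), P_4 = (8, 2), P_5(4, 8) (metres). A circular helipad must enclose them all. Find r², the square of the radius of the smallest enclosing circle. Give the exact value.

58

The farthest pair is P_2–P_5 with squared distance 232. The circle on this segment as diameter has centre (1, 1) and r² = 232/4 = 58.
Check P_1: distance² to centre = 29 ≤ 58, so it lies inside.
All remaining points lie in this disk, and no smaller disk contains both endpoints, so this is the minimum enclosing circle.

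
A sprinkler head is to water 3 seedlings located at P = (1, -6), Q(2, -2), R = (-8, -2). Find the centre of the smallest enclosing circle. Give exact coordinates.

Side lengths²: PQ² = 17, PR² = 97, QR² = 100.
Since QR² = 100 < 97 + 17 = 114, the triangle is acute, so the smallest enclosing circle is the circumcircle.
Circumcentre = (-3, -2.875), r² = 25.765625.
Centre = (-3, -2.875).

(-3, -2.875)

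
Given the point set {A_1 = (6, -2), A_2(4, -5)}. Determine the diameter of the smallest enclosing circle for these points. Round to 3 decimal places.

The smallest circle enclosing two points has them as diameter endpoints.
Centre = midpoint = (5, -3.5); r² = |A_1A_2|²/4 = 13/4 = 3.25.
Diameter = 2r = 2√(3.25) ≈ 3.606.

3.606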